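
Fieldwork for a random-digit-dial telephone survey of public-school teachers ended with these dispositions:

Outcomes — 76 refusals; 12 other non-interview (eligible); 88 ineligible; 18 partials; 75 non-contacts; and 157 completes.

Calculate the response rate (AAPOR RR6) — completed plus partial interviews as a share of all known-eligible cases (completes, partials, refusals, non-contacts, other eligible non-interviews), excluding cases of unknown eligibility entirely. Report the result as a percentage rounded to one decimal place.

Num → 157 + 18 = 175
Denominator → 157 + 18 + 76 + 75 + 12 = 338
RR6 = 175 / 338 = 0.5178

51.8%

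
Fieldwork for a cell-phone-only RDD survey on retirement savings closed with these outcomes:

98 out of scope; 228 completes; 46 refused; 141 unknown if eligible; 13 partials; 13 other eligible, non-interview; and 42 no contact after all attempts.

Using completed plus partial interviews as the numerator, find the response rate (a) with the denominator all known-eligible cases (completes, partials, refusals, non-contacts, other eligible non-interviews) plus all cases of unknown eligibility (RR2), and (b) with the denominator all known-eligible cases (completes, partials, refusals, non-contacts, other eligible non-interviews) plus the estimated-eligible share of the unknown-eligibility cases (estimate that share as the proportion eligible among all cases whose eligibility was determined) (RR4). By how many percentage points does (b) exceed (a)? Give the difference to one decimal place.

3.5

Num → 228 + 13 = 241
Denominator → 228 + 13 + 46 + 42 + 13 + 141 = 483
RR2 = 241 / 483 = 0.4990
Eligible (known) → 228 + 13 + 46 + 42 + 13 = 342
e = 342 / (342 + 98) = 342 / 440 = 0.7773
Eligible share of unknowns → 0.7773 × 141 = 109.60
Denominator → 342 + 109.60 = 451.60
RR4 = 241 / 451.60 = 0.5337
Difference = 53.37 − 49.90 = 3.47 percentage points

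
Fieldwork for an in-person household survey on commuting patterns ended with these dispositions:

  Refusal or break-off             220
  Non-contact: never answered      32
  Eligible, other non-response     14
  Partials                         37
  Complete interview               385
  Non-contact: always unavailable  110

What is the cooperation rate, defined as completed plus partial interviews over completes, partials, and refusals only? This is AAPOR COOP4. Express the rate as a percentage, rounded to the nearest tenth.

65.7%

Non-contacts = 32 + 110 = 142
Numerator: 385 + 37 = 422
Denom: 385 + 37 + 220 = 642
COOP4 = 422 / 642 = 0.6573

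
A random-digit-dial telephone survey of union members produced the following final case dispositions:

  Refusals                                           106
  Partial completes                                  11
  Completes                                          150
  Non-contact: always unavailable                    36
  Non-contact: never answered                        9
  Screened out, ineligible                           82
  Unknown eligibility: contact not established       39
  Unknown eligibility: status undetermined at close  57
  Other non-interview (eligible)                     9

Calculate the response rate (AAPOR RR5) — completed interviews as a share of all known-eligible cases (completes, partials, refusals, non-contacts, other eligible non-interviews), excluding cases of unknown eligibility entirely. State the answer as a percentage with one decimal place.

No contact after all attempts = 9 + 36 = 45
Undetermined eligibility = 39 + 57 = 96
Numerator → 150
Denom → 150 + 11 + 106 + 45 + 9 = 321
RR5 = 150 / 321 = 0.4673

46.7%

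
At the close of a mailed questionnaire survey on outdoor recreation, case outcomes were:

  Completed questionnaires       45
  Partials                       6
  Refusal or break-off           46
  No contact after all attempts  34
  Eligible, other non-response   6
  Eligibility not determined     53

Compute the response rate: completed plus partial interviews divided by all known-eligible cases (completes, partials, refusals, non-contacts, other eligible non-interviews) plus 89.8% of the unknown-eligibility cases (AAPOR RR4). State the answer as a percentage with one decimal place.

27.6%

Num = 45 + 6 = 51
Determined eligible = 45 + 6 + 46 + 34 + 6 = 137
Eligible share of unknowns = 0.8980 × 53 = 47.59
Denom = 137 + 47.59 = 184.59
RR4 = 51 / 184.59 = 0.2763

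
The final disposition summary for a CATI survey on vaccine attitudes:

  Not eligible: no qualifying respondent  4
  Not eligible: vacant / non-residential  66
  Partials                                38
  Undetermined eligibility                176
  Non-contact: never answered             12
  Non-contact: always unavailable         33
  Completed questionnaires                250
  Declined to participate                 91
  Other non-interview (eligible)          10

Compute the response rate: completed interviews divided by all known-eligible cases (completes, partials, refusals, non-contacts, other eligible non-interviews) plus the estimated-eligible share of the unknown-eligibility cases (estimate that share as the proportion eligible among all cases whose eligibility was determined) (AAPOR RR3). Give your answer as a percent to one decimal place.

42.7%

No contact after all attempts = 12 + 33 = 45
Not eligible = 4 + 66 = 70
Num → 250
Eligible (known) → 250 + 38 + 91 + 45 + 10 = 434
e = 434 / (434 + 70) = 434 / 504 = 0.8611
Eligible share of unknowns → 0.8611 × 176 = 151.55
Denom → 434 + 151.55 = 585.55
RR3 = 250 / 585.55 = 0.4269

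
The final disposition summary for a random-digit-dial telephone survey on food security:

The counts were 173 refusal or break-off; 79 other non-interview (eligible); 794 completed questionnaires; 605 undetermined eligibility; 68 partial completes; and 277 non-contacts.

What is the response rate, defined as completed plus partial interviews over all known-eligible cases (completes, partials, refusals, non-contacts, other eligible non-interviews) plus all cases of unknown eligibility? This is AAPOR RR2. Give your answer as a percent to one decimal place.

43.2%

Numerator → 794 + 68 = 862
Denom → 794 + 68 + 173 + 277 + 79 + 605 = 1996
RR2 = 862 / 1996 = 0.4319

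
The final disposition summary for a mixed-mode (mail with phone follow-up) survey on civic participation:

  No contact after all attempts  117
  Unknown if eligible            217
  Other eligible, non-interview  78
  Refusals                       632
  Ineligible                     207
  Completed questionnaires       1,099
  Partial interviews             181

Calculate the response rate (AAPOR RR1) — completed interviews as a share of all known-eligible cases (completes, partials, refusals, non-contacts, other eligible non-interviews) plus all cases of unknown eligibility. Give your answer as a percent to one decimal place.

Num → 1099
Denominator → 1099 + 181 + 632 + 117 + 78 + 217 = 2324
RR1 = 1099 / 2324 = 0.4729

47.3%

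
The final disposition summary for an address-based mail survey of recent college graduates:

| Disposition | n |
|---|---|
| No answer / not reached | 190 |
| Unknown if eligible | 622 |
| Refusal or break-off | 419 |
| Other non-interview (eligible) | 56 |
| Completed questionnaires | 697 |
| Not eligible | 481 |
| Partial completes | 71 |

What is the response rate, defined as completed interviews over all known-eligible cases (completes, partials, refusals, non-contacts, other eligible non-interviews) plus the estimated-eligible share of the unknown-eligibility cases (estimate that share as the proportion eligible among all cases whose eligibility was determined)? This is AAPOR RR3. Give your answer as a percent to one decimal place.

Top = 697
Determined eligible = 697 + 71 + 419 + 190 + 56 = 1433
e = 1433 / (1433 + 481) = 1433 / 1914 = 0.7487
Eligible share of unknowns = 0.7487 × 622 = 465.69
Base = 1433 + 465.69 = 1898.69
RR3 = 697 / 1898.69 = 0.3671

36.7%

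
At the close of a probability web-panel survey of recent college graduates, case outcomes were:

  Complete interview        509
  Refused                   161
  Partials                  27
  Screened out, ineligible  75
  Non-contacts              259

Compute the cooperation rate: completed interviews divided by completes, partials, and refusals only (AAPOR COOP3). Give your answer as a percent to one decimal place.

Top → 509
Denominator → 509 + 27 + 161 = 697
COOP3 = 509 / 697 = 0.7303

73.0%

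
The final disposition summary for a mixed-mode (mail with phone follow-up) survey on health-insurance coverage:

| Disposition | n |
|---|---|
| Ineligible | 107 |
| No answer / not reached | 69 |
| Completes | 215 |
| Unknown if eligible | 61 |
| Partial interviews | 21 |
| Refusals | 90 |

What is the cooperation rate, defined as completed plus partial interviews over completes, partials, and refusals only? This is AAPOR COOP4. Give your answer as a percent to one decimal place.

Num → 215 + 21 = 236
Denominator → 215 + 21 + 90 = 326
COOP4 = 236 / 326 = 0.7239

72.4%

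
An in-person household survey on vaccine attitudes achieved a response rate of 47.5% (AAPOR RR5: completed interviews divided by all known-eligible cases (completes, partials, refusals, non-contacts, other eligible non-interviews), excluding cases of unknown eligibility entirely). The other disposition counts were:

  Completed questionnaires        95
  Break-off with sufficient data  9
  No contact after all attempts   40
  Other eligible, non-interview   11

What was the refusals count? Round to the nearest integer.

RR5 = 95 / D = 0.475
D = 95 / 0.475 = 200.0
Remaining denominator categories sum to 155
refusals = 200.0 − 155 ≈ 45

45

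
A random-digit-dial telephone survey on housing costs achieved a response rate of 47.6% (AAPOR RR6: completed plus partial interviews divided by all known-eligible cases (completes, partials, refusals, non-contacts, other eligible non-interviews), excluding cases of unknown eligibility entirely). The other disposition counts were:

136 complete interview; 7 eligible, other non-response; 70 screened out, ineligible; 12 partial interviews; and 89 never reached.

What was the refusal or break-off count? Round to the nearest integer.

Top = 136 + 12 = 148
RR6 = 148 / D = 0.476
D = 148 / 0.476 = 310.9
Remaining denominator categories sum to 244
refusal or break-off = 310.9 − 244 ≈ 67

67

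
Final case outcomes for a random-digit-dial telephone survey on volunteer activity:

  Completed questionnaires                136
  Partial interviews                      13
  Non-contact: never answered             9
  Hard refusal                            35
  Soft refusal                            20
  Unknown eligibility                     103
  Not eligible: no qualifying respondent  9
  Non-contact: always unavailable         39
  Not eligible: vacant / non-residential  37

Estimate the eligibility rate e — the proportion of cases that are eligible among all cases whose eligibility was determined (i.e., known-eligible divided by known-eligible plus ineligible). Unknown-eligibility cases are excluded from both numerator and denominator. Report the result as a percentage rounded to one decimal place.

84.6%

Refusal or break-off = 35 + 20 = 55
No contact after all attempts = 9 + 39 = 48
Out of scope = 9 + 37 = 46
Eligible (known) = 136 + 13 + 55 + 48 = 252
e = 252 / (252 + 46) = 252 / 298 = 0.8456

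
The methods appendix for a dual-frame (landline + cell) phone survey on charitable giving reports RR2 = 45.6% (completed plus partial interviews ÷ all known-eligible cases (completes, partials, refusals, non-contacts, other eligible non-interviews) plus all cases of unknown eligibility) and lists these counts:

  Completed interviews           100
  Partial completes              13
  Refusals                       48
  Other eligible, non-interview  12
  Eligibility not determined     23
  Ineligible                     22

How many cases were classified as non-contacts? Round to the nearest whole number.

Top = 100 + 13 = 113
RR2 = 113 / D = 0.456
D = 113 / 0.456 = 247.8
Rest of base = 196
non-contacts = 247.8 − 196 ≈ 52

52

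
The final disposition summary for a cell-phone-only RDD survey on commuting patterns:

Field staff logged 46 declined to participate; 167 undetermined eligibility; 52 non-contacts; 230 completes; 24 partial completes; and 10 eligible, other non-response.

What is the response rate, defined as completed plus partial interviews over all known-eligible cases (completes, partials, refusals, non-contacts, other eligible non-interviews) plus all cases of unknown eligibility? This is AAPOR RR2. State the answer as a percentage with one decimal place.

Num → 230 + 24 = 254
Denom → 230 + 24 + 46 + 52 + 10 + 167 = 529
RR2 = 254 / 529 = 0.4802

48.0%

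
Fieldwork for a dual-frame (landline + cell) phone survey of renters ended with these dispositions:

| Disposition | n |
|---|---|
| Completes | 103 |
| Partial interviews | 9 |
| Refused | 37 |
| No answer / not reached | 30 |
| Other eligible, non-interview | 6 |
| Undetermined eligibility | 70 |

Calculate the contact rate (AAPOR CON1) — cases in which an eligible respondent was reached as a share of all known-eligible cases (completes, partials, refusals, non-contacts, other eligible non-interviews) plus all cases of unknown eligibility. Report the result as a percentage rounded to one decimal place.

60.8%

Top: 103 + 9 + 37 + 6 = 155
Denominator: 103 + 9 + 37 + 30 + 6 + 70 = 255
CON1 = 155 / 255 = 0.6078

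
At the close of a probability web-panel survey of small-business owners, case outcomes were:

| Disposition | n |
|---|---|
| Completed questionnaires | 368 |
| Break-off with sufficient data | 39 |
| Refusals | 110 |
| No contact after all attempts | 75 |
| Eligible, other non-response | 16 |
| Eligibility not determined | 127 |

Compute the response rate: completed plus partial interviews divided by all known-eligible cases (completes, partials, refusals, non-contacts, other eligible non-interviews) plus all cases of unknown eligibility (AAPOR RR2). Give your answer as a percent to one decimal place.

Numerator = 368 + 39 = 407
Base = 368 + 39 + 110 + 75 + 16 + 127 = 735
RR2 = 407 / 735 = 0.5537

55.4%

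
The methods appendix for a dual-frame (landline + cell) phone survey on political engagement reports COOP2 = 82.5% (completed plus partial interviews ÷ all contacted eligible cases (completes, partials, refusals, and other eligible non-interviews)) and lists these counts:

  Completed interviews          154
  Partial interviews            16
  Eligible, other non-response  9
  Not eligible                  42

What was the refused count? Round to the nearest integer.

Num → 154 + 16 = 170
COOP2 = 170 / D = 0.825
D = 170 / 0.825 = 206.1
Rest of base = 179
refused = 206.1 − 179 ≈ 27

27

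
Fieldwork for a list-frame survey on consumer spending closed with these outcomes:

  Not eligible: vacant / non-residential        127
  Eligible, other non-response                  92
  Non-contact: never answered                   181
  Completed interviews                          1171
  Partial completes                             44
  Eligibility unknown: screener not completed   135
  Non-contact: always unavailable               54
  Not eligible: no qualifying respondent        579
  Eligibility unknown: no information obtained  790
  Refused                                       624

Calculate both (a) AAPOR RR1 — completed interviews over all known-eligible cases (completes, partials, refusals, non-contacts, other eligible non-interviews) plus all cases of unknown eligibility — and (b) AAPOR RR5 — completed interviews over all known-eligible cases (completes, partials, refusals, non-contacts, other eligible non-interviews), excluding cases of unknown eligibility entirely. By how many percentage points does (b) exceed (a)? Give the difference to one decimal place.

16.2

No answer / not reached = 181 + 54 = 235
Undetermined eligibility = 135 + 790 = 925
Ineligible = 579 + 127 = 706
Num → 1171
Denom → 1171 + 44 + 624 + 235 + 92 + 925 = 3091
RR1 = 1171 / 3091 = 0.3788
Denom → 1171 + 44 + 624 + 235 + 92 = 2166
RR5 = 1171 / 2166 = 0.5406
Difference = 54.06 − 37.88 = 16.18 percentage points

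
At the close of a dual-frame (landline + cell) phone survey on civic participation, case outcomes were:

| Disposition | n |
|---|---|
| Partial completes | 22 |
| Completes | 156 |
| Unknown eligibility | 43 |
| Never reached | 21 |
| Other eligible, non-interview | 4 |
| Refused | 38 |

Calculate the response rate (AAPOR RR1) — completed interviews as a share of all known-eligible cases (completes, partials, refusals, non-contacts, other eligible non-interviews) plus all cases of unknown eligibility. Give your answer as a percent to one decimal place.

Top: 156
Denom: 156 + 22 + 38 + 21 + 4 + 43 = 284
RR1 = 156 / 284 = 0.5493

54.9%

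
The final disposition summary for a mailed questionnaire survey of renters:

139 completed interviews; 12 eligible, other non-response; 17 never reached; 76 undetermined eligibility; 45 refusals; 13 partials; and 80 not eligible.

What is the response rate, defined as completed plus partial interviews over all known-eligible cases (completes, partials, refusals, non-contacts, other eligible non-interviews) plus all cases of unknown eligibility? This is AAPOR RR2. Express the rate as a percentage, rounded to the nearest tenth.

Num → 139 + 13 = 152
Denominator → 139 + 13 + 45 + 17 + 12 + 76 = 302
RR2 = 152 / 302 = 0.5033

50.3%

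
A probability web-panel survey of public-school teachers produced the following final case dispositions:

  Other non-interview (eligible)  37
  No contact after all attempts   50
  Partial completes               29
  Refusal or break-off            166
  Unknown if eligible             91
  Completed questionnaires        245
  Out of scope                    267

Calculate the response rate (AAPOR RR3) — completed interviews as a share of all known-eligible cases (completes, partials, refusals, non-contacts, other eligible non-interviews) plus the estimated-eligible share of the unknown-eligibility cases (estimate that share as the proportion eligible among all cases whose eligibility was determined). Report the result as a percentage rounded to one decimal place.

Numerator → 245
Eligible (known) → 245 + 29 + 166 + 50 + 37 = 527
e = 527 / (527 + 267) = 527 / 794 = 0.6637
Eligible share of unknowns → 0.6637 × 91 = 60.40
Denominator → 527 + 60.40 = 587.40
RR3 = 245 / 587.40 = 0.4171

41.7%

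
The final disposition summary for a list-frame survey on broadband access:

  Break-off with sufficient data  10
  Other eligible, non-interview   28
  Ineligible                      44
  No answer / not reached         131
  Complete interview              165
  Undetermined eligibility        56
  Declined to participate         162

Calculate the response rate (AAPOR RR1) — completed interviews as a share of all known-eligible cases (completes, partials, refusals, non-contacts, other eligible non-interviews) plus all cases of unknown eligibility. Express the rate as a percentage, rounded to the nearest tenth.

29.9%

Top → 165
Base → 165 + 10 + 162 + 131 + 28 + 56 = 552
RR1 = 165 / 552 = 0.2989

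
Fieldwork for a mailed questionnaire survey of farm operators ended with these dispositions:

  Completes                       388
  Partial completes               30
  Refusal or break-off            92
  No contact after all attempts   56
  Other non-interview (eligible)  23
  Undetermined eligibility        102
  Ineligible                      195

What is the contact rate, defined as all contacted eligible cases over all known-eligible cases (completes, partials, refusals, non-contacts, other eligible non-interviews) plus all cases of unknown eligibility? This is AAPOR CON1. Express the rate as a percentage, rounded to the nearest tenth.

77.1%

Numerator → 388 + 30 + 92 + 23 = 533
Denominator → 388 + 30 + 92 + 56 + 23 + 102 = 691
CON1 = 533 / 691 = 0.7713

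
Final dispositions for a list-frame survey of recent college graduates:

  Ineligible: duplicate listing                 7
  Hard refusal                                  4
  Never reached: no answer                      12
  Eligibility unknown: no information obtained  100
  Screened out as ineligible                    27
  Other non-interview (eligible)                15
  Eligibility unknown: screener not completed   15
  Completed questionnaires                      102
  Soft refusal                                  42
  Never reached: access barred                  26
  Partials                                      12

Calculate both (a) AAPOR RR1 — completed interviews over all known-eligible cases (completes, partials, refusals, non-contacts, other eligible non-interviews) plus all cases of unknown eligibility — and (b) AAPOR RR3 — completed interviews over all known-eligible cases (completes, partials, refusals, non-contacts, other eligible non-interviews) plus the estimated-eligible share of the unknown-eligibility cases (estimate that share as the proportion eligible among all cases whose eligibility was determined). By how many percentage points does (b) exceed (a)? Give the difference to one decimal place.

1.6

Declined to participate = 4 + 42 = 46
Non-contacts = 12 + 26 = 38
Unknown if eligible = 15 + 100 = 115
Ineligible = 27 + 7 = 34
Num: 102
Denominator: 102 + 12 + 46 + 38 + 15 + 115 = 328
RR1 = 102 / 328 = 0.3110
Determined eligible: 102 + 12 + 46 + 38 + 15 = 213
e = 213 / (213 + 34) = 213 / 247 = 0.8623
e × U: 0.8623 × 115 = 99.16
Denominator: 213 + 99.16 = 312.16
RR3 = 102 / 312.16 = 0.3268
Difference = 32.68 − 31.10 = 1.58 percentage points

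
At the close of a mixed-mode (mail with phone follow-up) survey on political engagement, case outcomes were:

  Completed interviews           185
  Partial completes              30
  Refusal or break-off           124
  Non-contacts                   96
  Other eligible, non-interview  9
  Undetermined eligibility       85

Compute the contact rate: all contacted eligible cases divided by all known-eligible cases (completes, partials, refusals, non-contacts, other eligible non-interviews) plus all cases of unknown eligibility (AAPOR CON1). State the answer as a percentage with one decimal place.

65.8%

Numerator = 185 + 30 + 124 + 9 = 348
Denom = 185 + 30 + 124 + 96 + 9 + 85 = 529
CON1 = 348 / 529 = 0.6578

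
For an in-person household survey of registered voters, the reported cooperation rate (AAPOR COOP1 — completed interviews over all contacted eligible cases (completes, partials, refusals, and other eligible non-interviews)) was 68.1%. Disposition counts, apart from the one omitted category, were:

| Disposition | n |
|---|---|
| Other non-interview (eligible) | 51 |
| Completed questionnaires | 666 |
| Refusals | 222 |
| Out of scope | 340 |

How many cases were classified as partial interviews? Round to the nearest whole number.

COOP1 = 666 / D = 0.681
D = 666 / 0.681 = 978.0
Other denominator terms total 939
partial interviews = 978.0 − 939 ≈ 39

39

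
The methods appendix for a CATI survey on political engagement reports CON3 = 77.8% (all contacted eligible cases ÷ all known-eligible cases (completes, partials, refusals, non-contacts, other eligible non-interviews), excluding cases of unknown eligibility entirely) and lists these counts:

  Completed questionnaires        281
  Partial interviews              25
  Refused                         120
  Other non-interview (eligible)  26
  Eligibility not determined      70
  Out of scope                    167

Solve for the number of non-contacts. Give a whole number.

129

Num = 281 + 25 + 120 + 26 = 452
CON3 = 452 / D = 0.778
D = 452 / 0.778 = 581.0
Rest of base = 452
non-contacts = 581.0 − 452 ≈ 129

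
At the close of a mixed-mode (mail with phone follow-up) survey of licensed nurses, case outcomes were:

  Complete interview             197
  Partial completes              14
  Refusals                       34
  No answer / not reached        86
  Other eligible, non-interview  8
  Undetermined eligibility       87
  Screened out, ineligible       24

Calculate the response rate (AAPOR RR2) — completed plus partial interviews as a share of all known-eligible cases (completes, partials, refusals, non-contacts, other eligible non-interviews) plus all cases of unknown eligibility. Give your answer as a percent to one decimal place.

Num → 197 + 14 = 211
Denom → 197 + 14 + 34 + 86 + 8 + 87 = 426
RR2 = 211 / 426 = 0.4953

49.5%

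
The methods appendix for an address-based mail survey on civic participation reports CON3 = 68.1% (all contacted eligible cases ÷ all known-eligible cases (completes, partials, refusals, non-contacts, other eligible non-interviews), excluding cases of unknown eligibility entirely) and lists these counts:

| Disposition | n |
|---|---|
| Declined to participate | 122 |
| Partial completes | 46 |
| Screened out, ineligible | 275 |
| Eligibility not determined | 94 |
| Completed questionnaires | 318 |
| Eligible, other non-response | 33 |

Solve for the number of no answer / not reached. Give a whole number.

243

Num → 318 + 46 + 122 + 33 = 519
CON3 = 519 / D = 0.681
D = 519 / 0.681 = 762.1
Other denominator terms total 519
no answer / not reached = 762.1 − 519 ≈ 243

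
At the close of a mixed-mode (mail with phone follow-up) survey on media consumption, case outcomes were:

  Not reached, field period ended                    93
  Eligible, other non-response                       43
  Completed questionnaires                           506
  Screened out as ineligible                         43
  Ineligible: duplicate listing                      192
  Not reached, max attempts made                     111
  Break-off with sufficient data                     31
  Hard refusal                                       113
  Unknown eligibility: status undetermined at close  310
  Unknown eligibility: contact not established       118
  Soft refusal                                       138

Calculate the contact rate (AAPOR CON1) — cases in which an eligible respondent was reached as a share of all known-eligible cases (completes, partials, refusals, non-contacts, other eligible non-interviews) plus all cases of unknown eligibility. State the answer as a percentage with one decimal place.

56.8%

Refusals = 113 + 138 = 251
Never reached = 93 + 111 = 204
Unknown eligibility = 118 + 310 = 428
Ineligible = 43 + 192 = 235
Numerator = 506 + 31 + 251 + 43 = 831
Base = 506 + 31 + 251 + 204 + 43 + 428 = 1463
CON1 = 831 / 1463 = 0.5680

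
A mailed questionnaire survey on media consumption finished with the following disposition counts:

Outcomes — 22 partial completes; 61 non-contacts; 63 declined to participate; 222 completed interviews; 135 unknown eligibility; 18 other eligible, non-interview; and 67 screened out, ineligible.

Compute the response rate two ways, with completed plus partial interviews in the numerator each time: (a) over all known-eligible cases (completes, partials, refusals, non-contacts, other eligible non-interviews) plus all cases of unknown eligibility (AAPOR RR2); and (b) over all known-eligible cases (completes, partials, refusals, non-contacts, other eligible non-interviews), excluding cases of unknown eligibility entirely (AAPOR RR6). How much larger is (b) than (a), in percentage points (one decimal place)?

Numerator = 222 + 22 = 244
Base = 222 + 22 + 63 + 61 + 18 + 135 = 521
RR2 = 244 / 521 = 0.4683
Base = 222 + 22 + 63 + 61 + 18 = 386
RR6 = 244 / 386 = 0.6321
Difference = 63.21 − 46.83 = 16.38 percentage points

16.4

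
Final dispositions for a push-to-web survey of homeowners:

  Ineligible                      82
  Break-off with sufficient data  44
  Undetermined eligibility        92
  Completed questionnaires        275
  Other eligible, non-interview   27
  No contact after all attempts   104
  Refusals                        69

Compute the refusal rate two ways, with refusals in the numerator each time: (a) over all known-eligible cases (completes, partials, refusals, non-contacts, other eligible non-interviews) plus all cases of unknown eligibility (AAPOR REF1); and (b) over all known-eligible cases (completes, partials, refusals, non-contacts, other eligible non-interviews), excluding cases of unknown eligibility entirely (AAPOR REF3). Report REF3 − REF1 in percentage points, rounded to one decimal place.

2.0

Top: 69
Denom: 275 + 44 + 69 + 104 + 27 + 92 = 611
REF1 = 69 / 611 = 0.1129
Denom: 275 + 44 + 69 + 104 + 27 = 519
REF3 = 69 / 519 = 0.1329
Difference = 13.29 − 11.29 = 2.00 percentage points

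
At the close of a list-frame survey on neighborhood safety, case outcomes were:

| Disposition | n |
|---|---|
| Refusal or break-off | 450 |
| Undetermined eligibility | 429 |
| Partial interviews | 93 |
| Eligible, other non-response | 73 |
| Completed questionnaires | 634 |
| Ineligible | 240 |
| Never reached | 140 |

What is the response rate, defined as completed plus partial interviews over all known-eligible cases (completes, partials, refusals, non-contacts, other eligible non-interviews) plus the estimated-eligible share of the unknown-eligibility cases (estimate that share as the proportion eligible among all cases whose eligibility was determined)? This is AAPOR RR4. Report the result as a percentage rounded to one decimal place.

41.4%

Top: 634 + 93 = 727
Determined eligible: 634 + 93 + 450 + 140 + 73 = 1390
e = 1390 / (1390 + 240) = 1390 / 1630 = 0.8528
Eligible share of unknowns: 0.8528 × 429 = 365.85
Base: 1390 + 365.85 = 1755.85
RR4 = 727 / 1755.85 = 0.4140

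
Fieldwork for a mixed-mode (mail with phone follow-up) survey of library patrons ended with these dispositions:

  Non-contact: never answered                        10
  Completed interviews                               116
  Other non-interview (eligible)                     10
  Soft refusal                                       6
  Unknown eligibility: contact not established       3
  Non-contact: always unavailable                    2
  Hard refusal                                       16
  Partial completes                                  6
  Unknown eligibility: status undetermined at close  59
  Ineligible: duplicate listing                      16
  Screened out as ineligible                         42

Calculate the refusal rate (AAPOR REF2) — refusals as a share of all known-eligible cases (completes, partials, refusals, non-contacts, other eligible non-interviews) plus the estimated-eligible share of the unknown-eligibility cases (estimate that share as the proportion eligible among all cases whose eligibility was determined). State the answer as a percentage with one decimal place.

Refused = 16 + 6 = 22
Never reached = 10 + 2 = 12
Unknown if eligible = 3 + 59 = 62
Not eligible = 42 + 16 = 58
Num = 22
Determined eligible = 116 + 6 + 22 + 12 + 10 = 166
e = 166 / (166 + 58) = 166 / 224 = 0.7411
Estimated eligible among unknowns = 0.7411 × 62 = 45.95
Denom = 166 + 45.95 = 211.95
REF2 = 22 / 211.95 = 0.1038

10.4%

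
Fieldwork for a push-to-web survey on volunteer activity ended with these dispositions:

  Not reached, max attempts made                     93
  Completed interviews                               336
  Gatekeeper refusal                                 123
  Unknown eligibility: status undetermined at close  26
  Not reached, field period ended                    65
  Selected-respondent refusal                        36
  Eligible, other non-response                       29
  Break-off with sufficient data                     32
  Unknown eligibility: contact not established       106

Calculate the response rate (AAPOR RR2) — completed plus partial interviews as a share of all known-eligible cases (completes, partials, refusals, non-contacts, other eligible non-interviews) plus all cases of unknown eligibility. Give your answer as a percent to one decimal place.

43.5%

Refusal or break-off = 123 + 36 = 159
Non-contacts = 65 + 93 = 158
Unknown eligibility = 106 + 26 = 132
Top = 336 + 32 = 368
Denom = 336 + 32 + 159 + 158 + 29 + 132 = 846
RR2 = 368 / 846 = 0.4350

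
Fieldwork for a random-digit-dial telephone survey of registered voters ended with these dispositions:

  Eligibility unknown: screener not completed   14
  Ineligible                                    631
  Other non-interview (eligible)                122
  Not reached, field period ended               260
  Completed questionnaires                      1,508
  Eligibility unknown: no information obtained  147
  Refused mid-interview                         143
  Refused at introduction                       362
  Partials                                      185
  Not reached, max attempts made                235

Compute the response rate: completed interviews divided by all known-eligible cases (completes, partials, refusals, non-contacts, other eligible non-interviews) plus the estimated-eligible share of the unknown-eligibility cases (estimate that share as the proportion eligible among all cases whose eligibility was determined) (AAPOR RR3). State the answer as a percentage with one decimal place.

51.2%

Refusals = 362 + 143 = 505
No answer / not reached = 260 + 235 = 495
Eligibility not determined = 14 + 147 = 161
Num → 1508
Eligible (known) → 1508 + 185 + 505 + 495 + 122 = 2815
e = 2815 / (2815 + 631) = 2815 / 3446 = 0.8169
e × U → 0.8169 × 161 = 131.52
Denom → 2815 + 131.52 = 2946.52
RR3 = 1508 / 2946.52 = 0.5118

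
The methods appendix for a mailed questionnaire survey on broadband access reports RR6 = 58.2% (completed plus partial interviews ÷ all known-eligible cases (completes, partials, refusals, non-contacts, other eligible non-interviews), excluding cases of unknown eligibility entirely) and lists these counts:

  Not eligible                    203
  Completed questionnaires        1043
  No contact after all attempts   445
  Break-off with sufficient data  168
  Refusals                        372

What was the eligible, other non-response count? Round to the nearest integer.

53

Top: 1043 + 168 = 1211
RR6 = 1211 / D = 0.582
D = 1211 / 0.582 = 2080.8
Rest of base = 2028
eligible, other non-response = 2080.8 − 2028 ≈ 53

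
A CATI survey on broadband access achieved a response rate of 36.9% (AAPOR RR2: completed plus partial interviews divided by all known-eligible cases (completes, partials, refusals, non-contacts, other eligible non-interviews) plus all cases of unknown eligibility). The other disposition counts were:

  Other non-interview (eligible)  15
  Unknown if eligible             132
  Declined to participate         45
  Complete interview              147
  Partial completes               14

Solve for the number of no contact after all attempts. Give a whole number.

Numerator → 147 + 14 = 161
RR2 = 161 / D = 0.369
D = 161 / 0.369 = 436.3
Other denominator terms total 353
no contact after all attempts = 436.3 − 353 ≈ 83

83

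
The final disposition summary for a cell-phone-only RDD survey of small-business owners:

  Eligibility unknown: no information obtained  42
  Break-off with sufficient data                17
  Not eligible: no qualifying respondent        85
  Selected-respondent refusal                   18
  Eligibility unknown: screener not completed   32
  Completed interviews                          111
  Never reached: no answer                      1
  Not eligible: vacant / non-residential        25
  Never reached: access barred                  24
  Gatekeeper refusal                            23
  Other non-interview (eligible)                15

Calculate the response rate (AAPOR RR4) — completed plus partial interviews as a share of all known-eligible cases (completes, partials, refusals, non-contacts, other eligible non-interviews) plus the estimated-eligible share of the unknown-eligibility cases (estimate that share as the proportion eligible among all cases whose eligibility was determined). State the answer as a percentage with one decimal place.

Refusals = 23 + 18 = 41
No contact after all attempts = 1 + 24 = 25
Unknown if eligible = 32 + 42 = 74
Screened out, ineligible = 85 + 25 = 110
Top: 111 + 17 = 128
Eligible (known): 111 + 17 + 41 + 25 + 15 = 209
e = 209 / (209 + 110) = 209 / 319 = 0.6552
e × U: 0.6552 × 74 = 48.48
Base: 209 + 48.48 = 257.48
RR4 = 128 / 257.48 = 0.4971

49.7%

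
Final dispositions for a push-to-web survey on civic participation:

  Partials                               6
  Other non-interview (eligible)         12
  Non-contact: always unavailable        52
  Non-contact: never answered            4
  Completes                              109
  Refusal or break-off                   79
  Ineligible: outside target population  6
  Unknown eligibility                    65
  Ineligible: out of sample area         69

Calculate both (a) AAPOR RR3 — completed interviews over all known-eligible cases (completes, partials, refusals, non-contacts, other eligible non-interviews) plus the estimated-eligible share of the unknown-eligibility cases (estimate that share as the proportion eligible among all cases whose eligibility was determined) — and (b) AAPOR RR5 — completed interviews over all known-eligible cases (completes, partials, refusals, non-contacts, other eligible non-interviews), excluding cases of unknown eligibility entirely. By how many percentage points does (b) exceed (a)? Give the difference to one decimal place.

Never reached = 4 + 52 = 56
Screened out, ineligible = 6 + 69 = 75
Num → 109
Known eligible → 109 + 6 + 79 + 56 + 12 = 262
e = 262 / (262 + 75) = 262 / 337 = 0.7774
e × U → 0.7774 × 65 = 50.53
Denom → 262 + 50.53 = 312.53
RR3 = 109 / 312.53 = 0.3488
Denom → 109 + 6 + 79 + 56 + 12 = 262
RR5 = 109 / 262 = 0.4160
Difference = 41.60 − 34.88 = 6.72 percentage points

6.7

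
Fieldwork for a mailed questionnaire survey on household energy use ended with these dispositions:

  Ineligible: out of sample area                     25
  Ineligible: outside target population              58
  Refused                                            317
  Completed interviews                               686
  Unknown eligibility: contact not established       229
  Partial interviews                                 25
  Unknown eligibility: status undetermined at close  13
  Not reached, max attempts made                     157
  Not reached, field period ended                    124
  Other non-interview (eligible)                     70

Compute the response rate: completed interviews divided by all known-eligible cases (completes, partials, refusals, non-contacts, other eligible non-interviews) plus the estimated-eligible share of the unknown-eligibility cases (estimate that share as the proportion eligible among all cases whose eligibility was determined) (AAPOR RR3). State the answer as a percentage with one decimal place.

42.7%

Never reached = 124 + 157 = 281
Eligibility not determined = 229 + 13 = 242
Out of scope = 58 + 25 = 83
Numerator = 686
Known eligible = 686 + 25 + 317 + 281 + 70 = 1379
e = 1379 / (1379 + 83) = 1379 / 1462 = 0.9432
Eligible share of unknowns = 0.9432 × 242 = 228.25
Denom = 1379 + 228.25 = 1607.25
RR3 = 686 / 1607.25 = 0.4268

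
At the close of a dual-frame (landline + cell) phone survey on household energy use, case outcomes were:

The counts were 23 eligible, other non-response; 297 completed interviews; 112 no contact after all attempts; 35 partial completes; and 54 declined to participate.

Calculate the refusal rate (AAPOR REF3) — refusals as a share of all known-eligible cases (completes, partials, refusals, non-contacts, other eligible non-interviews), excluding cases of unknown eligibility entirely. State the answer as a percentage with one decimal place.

10.4%

Top = 54
Denominator = 297 + 35 + 54 + 112 + 23 = 521
REF3 = 54 / 521 = 0.1036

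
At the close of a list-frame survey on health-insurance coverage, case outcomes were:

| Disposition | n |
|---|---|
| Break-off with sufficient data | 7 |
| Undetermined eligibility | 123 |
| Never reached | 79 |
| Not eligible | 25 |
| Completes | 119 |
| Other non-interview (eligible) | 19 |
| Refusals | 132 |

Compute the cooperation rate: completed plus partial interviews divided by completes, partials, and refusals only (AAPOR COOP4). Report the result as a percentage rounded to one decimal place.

48.8%

Numerator → 119 + 7 = 126
Denom → 119 + 7 + 132 = 258
COOP4 = 126 / 258 = 0.4884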